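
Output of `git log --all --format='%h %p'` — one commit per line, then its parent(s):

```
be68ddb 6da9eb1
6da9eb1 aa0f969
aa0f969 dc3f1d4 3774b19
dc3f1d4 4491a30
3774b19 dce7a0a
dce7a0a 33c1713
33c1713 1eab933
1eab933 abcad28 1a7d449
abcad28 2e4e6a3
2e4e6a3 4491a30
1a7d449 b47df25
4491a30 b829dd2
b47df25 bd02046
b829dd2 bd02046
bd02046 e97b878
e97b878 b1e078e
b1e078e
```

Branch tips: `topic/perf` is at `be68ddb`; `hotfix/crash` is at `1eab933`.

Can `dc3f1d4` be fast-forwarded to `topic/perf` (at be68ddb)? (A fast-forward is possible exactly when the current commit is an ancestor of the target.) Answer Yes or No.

A fast-forward from dc3f1d4 to be68ddb is possible iff dc3f1d4 is an ancestor of be68ddb.
Ancestors of be68ddb: {1a7d449, 1eab933, 2e4e6a3, 33c1713, 3774b19, 4491a30, 6da9eb1, aa0f969, abcad28, b1e078e, b47df25, b829dd2, bd02046, be68ddb, dc3f1d4, dce7a0a, e97b878}.
dc3f1d4 is among them, so fast-forward is possible.

Yes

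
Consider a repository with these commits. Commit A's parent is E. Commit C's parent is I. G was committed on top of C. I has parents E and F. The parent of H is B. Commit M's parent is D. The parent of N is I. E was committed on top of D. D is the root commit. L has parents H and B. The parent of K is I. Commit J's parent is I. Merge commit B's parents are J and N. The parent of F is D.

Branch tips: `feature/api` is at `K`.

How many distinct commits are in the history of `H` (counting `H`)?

8

Walking parent pointers from H: reachable set = {B, D, E, F, H, I, J, N}.
That is 8 commits.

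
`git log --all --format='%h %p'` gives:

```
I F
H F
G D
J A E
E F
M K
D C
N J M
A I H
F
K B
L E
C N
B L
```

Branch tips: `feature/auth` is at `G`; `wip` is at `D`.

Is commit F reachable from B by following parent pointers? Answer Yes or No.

Ancestors of B (commits reachable by following parents): {B, E, F, L}.
F is in that set, so it is an ancestor of B.

Yes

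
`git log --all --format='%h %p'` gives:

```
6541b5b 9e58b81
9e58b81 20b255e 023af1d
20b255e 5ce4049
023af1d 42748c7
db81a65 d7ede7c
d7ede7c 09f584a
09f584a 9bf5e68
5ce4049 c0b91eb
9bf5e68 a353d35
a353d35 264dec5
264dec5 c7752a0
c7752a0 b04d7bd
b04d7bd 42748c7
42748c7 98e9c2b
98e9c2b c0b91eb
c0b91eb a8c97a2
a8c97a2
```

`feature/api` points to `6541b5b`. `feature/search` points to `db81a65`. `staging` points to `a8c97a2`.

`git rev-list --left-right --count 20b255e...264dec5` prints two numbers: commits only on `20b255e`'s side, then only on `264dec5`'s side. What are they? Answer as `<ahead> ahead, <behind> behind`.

2 ahead, 5 behind

Reachable from 20b255e: {20b255e, 5ce4049, a8c97a2, c0b91eb}.
Reachable from 264dec5: {264dec5, 42748c7, 98e9c2b, a8c97a2, b04d7bd, c0b91eb, c7752a0}.
Only in 20b255e's history (ahead): {20b255e, 5ce4049} — 2.
Only in 264dec5's history (behind): {264dec5, 42748c7, 98e9c2b, b04d7bd, c7752a0} — 5.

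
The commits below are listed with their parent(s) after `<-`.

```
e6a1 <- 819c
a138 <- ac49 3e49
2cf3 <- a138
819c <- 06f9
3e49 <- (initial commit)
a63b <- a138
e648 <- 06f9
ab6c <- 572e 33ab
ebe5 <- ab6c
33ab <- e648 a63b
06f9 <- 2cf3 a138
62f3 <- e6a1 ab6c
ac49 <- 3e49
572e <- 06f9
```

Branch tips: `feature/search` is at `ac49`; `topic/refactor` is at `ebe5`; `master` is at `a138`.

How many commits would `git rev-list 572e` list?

6

Walking parent pointers from 572e: reachable set = {06f9, 2cf3, 3e49, 572e, a138, ac49}.
That is 6 commits.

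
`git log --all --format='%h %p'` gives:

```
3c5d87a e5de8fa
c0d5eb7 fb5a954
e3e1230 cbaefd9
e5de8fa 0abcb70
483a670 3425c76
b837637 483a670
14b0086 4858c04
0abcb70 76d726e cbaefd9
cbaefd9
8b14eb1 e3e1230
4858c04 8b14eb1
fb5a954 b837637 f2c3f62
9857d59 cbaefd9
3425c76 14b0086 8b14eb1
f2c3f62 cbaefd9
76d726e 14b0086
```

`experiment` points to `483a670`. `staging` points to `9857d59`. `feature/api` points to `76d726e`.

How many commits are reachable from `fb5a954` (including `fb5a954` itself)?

Walking parent pointers from fb5a954: reachable set = {14b0086, 3425c76, 483a670, 4858c04, 8b14eb1, b837637, cbaefd9, e3e1230, f2c3f62, fb5a954}.
That is 10 commits.

10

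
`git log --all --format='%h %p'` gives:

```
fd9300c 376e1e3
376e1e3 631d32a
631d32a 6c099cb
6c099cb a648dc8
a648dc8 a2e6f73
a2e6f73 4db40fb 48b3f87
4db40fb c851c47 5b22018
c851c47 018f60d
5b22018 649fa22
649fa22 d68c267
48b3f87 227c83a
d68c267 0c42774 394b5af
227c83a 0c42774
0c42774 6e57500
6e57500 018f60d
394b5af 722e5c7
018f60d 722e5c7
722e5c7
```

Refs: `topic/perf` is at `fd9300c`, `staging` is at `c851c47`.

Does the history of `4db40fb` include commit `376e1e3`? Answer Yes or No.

Ancestors of 4db40fb: {018f60d, 0c42774, 394b5af, 4db40fb, 5b22018, 649fa22, 6e57500, 722e5c7, c851c47, d68c267}.
376e1e3 is not in that set, so it is not an ancestor of 4db40fb.

No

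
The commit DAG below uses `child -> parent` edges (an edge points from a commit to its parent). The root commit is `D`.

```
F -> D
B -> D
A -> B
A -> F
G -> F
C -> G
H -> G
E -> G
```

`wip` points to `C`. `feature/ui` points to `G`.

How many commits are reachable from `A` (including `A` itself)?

Walking parent pointers from A: reachable set = {A, B, D, F}.
That is 4 commits.

4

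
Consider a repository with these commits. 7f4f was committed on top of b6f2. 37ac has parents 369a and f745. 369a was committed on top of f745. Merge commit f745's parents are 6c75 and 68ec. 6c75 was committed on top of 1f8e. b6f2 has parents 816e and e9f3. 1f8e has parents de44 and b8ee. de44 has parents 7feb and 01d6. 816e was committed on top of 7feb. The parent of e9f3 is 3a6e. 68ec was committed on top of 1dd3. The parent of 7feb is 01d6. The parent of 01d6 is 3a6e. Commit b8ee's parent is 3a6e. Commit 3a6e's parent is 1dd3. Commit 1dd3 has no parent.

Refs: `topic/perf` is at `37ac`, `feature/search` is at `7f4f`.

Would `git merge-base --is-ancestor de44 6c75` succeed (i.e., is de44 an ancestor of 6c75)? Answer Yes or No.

Ancestors of 6c75 (commits reachable by following parents): {01d6, 1dd3, 1f8e, 3a6e, 6c75, 7feb, b8ee, de44}.
de44 is in that set, so it is an ancestor of 6c75.

Yes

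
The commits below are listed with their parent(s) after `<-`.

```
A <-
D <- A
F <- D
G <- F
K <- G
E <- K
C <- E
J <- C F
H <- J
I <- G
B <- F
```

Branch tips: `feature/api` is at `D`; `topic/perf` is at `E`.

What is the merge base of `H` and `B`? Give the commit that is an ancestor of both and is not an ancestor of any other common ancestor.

F

Ancestors of H: {A, C, D, E, F, G, H, J, K}.
Ancestors of B: {A, B, D, F}.
Common ancestors: {A, D, F}.
Among these, F is not an ancestor of any other common ancestor — it is the merge base.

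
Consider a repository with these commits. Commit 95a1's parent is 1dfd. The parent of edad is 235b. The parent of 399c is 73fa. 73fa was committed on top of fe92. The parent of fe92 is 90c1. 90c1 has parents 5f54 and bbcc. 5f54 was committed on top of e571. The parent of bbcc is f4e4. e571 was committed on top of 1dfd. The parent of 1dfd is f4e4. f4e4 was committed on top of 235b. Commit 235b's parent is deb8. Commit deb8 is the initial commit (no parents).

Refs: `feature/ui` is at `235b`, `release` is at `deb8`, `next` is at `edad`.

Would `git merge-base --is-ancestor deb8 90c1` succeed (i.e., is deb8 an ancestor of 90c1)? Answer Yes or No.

Yes

Ancestors of 90c1 (commits reachable by following parents): {1dfd, 235b, 5f54, 90c1, bbcc, deb8, e571, f4e4}.
deb8 is in that set, so it is an ancestor of 90c1.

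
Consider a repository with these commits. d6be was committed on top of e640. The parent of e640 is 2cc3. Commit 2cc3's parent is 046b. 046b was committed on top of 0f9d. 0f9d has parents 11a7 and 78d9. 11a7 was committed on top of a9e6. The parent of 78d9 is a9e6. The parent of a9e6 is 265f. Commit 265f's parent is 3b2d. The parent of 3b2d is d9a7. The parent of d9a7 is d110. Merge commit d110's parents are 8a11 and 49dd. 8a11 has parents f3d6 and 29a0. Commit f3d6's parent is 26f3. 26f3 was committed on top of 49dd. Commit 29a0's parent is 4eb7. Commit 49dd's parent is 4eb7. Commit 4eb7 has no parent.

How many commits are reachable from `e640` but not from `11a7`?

Reachable from e640: {046b, 0f9d, 11a7, 265f, 26f3, 29a0, 2cc3, 3b2d, 49dd, 4eb7, 78d9, 8a11, a9e6, d110, d9a7, e640, f3d6}.
Reachable from 11a7: {11a7, 265f, 26f3, 29a0, 3b2d, 49dd, 4eb7, 8a11, a9e6, d110, d9a7, f3d6}.
In e640's history but not 11a7's: {046b, 0f9d, 2cc3, 78d9, e640} — 5 commits.

5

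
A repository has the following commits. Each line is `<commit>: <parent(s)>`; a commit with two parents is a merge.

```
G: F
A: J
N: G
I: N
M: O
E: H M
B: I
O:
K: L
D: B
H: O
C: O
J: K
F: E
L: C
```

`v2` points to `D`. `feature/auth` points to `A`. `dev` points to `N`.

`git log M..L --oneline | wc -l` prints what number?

2

Reachable from L: {C, L, O}.
Reachable from M: {M, O}.
In L's history but not M's: {C, L} — 2 commits.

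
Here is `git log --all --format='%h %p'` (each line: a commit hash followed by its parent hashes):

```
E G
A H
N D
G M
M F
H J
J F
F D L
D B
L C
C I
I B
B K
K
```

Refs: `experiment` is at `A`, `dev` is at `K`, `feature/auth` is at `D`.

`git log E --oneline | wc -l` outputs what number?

Walking parent pointers from E: reachable set = {B, C, D, E, F, G, I, K, L, M}.
That is 10 commits.

10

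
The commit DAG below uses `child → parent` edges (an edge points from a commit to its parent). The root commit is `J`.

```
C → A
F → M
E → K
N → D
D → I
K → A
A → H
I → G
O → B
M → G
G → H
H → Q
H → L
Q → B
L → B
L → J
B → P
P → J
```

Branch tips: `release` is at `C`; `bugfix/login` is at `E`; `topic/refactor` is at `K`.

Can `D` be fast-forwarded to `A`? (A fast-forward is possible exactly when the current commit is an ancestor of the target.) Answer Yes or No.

A fast-forward from D to A is possible iff D is an ancestor of A.
Ancestors of A: {A, B, H, J, L, P, Q}.
D is not among them, so fast-forward is not possible.

No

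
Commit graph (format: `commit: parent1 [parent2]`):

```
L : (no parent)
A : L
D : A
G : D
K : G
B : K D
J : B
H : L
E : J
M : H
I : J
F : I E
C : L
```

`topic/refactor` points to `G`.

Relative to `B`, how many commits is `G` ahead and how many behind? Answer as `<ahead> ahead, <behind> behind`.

Reachable from G: {A, D, G, L}.
Reachable from B: {A, B, D, G, K, L}.
Only in G's history (ahead): {} — 0.
Only in B's history (behind): {B, K} — 2.

0 ahead, 2 behind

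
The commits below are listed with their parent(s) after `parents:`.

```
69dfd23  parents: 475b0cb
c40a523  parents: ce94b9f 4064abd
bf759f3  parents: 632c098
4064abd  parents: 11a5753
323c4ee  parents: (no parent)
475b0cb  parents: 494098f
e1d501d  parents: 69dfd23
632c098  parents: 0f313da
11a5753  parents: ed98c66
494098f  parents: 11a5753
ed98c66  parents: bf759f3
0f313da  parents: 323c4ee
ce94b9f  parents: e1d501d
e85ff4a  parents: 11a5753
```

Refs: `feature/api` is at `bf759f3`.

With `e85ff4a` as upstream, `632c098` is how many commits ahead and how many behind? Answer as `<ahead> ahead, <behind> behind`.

Reachable from 632c098: {0f313da, 323c4ee, 632c098}.
Reachable from e85ff4a: {0f313da, 11a5753, 323c4ee, 632c098, bf759f3, e85ff4a, ed98c66}.
Only in 632c098's history (ahead): {} — 0.
Only in e85ff4a's history (behind): {11a5753, bf759f3, e85ff4a, ed98c66} — 4.

0 ahead, 4 behind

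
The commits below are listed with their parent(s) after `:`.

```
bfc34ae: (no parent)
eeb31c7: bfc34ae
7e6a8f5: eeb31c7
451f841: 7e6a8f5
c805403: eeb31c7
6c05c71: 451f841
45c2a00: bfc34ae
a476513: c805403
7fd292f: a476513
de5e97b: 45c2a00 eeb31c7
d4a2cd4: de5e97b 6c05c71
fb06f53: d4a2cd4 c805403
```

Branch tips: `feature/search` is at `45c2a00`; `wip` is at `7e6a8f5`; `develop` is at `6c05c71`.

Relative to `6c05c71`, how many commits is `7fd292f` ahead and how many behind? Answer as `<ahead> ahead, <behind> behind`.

3 ahead, 3 behind

Reachable from 7fd292f: {7fd292f, a476513, bfc34ae, c805403, eeb31c7}.
Reachable from 6c05c71: {451f841, 6c05c71, 7e6a8f5, bfc34ae, eeb31c7}.
Only in 7fd292f's history (ahead): {7fd292f, a476513, c805403} — 3.
Only in 6c05c71's history (behind): {451f841, 6c05c71, 7e6a8f5} — 3.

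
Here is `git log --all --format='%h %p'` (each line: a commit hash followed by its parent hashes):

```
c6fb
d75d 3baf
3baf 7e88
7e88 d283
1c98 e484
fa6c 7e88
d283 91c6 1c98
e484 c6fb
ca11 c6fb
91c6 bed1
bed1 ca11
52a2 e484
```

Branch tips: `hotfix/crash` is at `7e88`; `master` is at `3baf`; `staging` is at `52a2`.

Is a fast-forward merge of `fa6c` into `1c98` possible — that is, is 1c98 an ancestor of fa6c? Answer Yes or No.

Yes

A fast-forward from 1c98 to fa6c is possible iff 1c98 is an ancestor of fa6c.
Ancestors of fa6c: {1c98, 7e88, 91c6, bed1, c6fb, ca11, d283, e484, fa6c}.
1c98 is among them, so fast-forward is possible.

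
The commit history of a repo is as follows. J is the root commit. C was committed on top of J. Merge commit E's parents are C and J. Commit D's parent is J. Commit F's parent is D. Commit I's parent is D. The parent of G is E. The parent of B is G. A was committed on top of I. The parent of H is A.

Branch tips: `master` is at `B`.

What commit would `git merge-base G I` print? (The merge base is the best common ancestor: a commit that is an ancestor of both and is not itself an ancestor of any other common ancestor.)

J

Ancestors of G: {C, E, G, J}.
Ancestors of I: {D, I, J}.
Common ancestors: {J}.
The only common ancestor is J, so it is the merge base.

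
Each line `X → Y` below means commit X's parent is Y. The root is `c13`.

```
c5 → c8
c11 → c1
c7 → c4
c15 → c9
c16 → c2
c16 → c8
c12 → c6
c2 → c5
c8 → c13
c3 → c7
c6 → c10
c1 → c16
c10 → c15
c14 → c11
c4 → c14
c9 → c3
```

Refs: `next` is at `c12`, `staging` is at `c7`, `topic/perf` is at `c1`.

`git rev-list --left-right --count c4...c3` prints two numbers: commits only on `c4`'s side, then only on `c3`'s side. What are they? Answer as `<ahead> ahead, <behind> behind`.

Reachable from c4: {c1, c11, c13, c14, c16, c2, c4, c5, c8}.
Reachable from c3: {c1, c11, c13, c14, c16, c2, c3, c4, c5, c7, c8}.
Only in c4's history (ahead): {} — 0.
Only in c3's history (behind): {c3, c7} — 2.

0 ahead, 2 behind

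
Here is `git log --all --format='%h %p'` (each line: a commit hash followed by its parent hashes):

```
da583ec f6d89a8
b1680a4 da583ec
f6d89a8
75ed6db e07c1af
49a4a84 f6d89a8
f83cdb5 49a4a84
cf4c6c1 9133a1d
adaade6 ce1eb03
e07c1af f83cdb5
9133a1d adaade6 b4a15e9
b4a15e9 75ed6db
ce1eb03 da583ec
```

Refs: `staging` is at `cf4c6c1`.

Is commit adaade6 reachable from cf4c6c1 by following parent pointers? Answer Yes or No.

Ancestors of cf4c6c1 (commits reachable by following parents): {49a4a84, 75ed6db, 9133a1d, adaade6, b4a15e9, ce1eb03, cf4c6c1, da583ec, e07c1af, f6d89a8, f83cdb5}.
adaade6 is in that set, so it is an ancestor of cf4c6c1.

Yes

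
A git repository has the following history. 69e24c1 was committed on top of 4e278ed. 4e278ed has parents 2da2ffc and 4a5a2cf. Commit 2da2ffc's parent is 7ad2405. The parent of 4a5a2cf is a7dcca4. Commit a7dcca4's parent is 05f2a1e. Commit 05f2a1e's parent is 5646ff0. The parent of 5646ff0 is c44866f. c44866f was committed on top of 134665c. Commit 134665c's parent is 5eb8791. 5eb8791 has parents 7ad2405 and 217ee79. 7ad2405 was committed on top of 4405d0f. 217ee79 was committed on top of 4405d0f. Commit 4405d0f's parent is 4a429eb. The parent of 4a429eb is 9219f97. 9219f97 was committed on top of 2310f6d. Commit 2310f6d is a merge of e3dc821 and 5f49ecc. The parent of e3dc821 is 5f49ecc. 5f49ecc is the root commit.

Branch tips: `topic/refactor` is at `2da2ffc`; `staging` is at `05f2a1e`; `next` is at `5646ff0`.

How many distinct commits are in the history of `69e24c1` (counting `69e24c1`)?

Walking parent pointers from 69e24c1: reachable set = {05f2a1e, 134665c, 217ee79, 2310f6d, 2da2ffc, 4405d0f, 4a429eb, 4a5a2cf, 4e278ed, 5646ff0, 5eb8791, 5f49ecc, 69e24c1, 7ad2405, 9219f97, a7dcca4, c44866f, e3dc821}.
That is 18 commits.

18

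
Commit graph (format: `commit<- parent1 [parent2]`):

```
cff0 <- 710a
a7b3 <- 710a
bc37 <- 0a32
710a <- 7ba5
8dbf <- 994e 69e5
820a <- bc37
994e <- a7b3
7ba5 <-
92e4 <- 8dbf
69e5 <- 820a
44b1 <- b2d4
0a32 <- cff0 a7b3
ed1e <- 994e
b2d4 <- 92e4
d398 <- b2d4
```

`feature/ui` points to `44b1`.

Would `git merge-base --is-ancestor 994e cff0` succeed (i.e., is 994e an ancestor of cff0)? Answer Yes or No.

No

Ancestors of cff0: {710a, 7ba5, cff0}.
994e is not in that set, so it is not an ancestor of cff0.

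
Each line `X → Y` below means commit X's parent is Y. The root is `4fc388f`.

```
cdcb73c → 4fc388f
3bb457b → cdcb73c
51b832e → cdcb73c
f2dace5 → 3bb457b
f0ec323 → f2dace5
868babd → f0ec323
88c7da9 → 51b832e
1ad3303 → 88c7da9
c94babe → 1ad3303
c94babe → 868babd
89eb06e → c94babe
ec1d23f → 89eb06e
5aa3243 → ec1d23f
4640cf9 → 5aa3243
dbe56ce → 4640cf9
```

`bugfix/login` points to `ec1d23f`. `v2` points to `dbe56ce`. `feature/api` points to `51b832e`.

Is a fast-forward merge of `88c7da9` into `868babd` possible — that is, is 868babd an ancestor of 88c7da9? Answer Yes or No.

A fast-forward from 868babd to 88c7da9 is possible iff 868babd is an ancestor of 88c7da9.
Ancestors of 88c7da9: {4fc388f, 51b832e, 88c7da9, cdcb73c}.
868babd is not among them, so fast-forward is not possible.

No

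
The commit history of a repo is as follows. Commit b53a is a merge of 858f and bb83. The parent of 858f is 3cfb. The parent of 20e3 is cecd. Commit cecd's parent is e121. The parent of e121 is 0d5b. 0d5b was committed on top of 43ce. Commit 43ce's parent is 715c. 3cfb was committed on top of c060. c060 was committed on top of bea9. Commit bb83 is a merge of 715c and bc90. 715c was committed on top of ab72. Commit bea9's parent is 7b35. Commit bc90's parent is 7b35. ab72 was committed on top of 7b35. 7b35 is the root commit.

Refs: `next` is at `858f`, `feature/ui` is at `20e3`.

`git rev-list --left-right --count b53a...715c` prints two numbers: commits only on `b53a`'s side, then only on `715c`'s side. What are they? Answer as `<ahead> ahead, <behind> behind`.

7 ahead, 0 behind

Reachable from b53a: {3cfb, 715c, 7b35, 858f, ab72, b53a, bb83, bc90, bea9, c060}.
Reachable from 715c: {715c, 7b35, ab72}.
Only in b53a's history (ahead): {3cfb, 858f, b53a, bb83, bc90, bea9, c060} — 7.
Only in 715c's history (behind): {} — 0.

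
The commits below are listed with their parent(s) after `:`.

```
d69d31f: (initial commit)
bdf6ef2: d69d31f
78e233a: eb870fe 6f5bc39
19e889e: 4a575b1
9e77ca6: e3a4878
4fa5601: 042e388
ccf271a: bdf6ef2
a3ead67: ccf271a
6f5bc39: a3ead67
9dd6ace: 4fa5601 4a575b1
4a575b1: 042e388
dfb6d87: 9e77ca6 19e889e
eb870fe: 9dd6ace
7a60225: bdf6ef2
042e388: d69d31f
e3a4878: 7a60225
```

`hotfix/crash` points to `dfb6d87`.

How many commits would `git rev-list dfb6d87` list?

Walking parent pointers from dfb6d87: reachable set = {042e388, 19e889e, 4a575b1, 7a60225, 9e77ca6, bdf6ef2, d69d31f, dfb6d87, e3a4878}.
That is 9 commits.

9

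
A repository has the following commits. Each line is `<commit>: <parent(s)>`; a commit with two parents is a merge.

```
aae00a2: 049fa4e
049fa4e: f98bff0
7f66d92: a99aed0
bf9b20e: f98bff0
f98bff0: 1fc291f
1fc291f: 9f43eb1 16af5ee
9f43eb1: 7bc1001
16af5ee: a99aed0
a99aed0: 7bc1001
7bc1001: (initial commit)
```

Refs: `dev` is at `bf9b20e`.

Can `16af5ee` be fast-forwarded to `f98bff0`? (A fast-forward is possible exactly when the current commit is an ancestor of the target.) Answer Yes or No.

Yes

A fast-forward from 16af5ee to f98bff0 is possible iff 16af5ee is an ancestor of f98bff0.
Ancestors of f98bff0: {16af5ee, 1fc291f, 7bc1001, 9f43eb1, a99aed0, f98bff0}.
16af5ee is among them, so fast-forward is possible.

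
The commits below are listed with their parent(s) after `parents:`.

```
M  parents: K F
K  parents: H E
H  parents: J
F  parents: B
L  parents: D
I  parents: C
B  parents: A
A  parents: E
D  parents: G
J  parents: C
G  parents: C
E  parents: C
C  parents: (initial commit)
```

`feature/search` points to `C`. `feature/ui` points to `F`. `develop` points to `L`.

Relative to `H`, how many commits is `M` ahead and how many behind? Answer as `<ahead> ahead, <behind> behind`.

Reachable from M: {A, B, C, E, F, H, J, K, M}.
Reachable from H: {C, H, J}.
Only in M's history (ahead): {A, B, E, F, K, M} — 6.
Only in H's history (behind): {} — 0.

6 ahead, 0 behind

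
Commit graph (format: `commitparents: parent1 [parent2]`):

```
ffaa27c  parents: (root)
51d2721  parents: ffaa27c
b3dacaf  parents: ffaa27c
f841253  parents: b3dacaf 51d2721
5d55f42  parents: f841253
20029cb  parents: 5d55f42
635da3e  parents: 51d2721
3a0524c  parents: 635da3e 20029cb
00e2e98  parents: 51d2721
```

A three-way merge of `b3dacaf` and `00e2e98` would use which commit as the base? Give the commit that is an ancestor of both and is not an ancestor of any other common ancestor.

ffaa27c

Ancestors of b3dacaf: {b3dacaf, ffaa27c}.
Ancestors of 00e2e98: {00e2e98, 51d2721, ffaa27c}.
Common ancestors: {ffaa27c}.
The only common ancestor is ffaa27c, so it is the merge base.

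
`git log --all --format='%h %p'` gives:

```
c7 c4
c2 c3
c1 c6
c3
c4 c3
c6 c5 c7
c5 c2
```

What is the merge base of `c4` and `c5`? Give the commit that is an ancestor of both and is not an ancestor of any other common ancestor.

Ancestors of c4: {c3, c4}.
Ancestors of c5: {c2, c3, c5}.
Common ancestors: {c3}.
The only common ancestor is c3, so it is the merge base.

c3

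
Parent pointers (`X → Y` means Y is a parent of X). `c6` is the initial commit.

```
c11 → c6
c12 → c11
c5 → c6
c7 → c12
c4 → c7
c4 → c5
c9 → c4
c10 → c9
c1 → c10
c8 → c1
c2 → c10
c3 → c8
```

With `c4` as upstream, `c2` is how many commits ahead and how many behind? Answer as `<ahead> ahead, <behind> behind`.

3 ahead, 0 behind

Reachable from c2: {c10, c11, c12, c2, c4, c5, c6, c7, c9}.
Reachable from c4: {c11, c12, c4, c5, c6, c7}.
Only in c2's history (ahead): {c10, c2, c9} — 3.
Only in c4's history (behind): {} — 0.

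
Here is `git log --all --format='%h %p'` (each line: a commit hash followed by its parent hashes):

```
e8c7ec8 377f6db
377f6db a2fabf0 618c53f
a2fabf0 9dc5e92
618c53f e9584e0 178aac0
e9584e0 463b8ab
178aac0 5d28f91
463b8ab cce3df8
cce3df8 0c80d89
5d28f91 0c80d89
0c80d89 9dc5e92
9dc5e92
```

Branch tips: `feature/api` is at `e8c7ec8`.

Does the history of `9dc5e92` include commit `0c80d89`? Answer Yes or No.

Ancestors of 9dc5e92: {9dc5e92}.
0c80d89 is not in that set, so it is not an ancestor of 9dc5e92.

No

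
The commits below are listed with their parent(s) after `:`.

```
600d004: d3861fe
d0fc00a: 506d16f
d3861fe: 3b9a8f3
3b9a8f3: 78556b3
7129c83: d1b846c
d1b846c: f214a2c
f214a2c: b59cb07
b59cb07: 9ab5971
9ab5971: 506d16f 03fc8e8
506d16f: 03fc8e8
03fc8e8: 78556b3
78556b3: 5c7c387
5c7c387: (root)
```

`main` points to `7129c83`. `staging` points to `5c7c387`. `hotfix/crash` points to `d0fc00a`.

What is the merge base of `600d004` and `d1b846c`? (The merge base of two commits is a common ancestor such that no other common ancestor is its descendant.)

Ancestors of 600d004: {3b9a8f3, 5c7c387, 600d004, 78556b3, d3861fe}.
Ancestors of d1b846c: {03fc8e8, 506d16f, 5c7c387, 78556b3, 9ab5971, b59cb07, d1b846c, f214a2c}.
Common ancestors: {5c7c387, 78556b3}.
Among these, 78556b3 is not an ancestor of any other common ancestor — it is the merge base.

78556b3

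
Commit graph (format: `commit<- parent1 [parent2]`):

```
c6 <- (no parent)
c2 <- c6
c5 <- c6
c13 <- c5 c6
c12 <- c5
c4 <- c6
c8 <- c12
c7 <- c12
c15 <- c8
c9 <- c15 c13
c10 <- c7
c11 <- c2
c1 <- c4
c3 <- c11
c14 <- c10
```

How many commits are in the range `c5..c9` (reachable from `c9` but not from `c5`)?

Reachable from c9: {c12, c13, c15, c5, c6, c8, c9}.
Reachable from c5: {c5, c6}.
In c9's history but not c5's: {c12, c13, c15, c8, c9} — 5 commits.

5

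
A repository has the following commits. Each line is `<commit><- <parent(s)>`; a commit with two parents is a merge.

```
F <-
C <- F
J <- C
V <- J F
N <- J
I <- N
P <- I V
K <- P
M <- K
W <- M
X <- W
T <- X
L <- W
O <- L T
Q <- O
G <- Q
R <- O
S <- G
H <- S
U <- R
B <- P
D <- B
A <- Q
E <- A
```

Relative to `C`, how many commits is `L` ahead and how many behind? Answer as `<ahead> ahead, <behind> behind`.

Reachable from L: {C, F, I, J, K, L, M, N, P, V, W}.
Reachable from C: {C, F}.
Only in L's history (ahead): {I, J, K, L, M, N, P, V, W} — 9.
Only in C's history (behind): {} — 0.

9 ahead, 0 behind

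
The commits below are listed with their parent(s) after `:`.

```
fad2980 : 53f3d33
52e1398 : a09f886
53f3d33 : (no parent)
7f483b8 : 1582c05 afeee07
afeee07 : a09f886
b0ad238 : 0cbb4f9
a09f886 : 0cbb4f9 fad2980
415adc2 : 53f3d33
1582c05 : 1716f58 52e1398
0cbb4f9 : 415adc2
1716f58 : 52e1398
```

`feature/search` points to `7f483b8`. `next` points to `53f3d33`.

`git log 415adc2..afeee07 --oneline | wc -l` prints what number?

Reachable from afeee07: {0cbb4f9, 415adc2, 53f3d33, a09f886, afeee07, fad2980}.
Reachable from 415adc2: {415adc2, 53f3d33}.
In afeee07's history but not 415adc2's: {0cbb4f9, a09f886, afeee07, fad2980} — 4 commits.

4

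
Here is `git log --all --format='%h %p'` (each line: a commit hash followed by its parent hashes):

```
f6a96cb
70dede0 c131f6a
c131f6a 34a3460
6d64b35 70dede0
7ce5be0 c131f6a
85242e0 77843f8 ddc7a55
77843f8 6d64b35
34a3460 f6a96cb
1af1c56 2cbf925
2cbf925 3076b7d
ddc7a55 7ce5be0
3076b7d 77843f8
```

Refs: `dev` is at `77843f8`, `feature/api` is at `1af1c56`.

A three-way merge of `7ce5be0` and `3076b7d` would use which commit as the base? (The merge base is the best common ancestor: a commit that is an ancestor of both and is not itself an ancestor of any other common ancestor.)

c131f6a

Ancestors of 7ce5be0: {34a3460, 7ce5be0, c131f6a, f6a96cb}.
Ancestors of 3076b7d: {3076b7d, 34a3460, 6d64b35, 70dede0, 77843f8, c131f6a, f6a96cb}.
Common ancestors: {34a3460, c131f6a, f6a96cb}.
Among these, c131f6a is not an ancestor of any other common ancestor — it is the merge base.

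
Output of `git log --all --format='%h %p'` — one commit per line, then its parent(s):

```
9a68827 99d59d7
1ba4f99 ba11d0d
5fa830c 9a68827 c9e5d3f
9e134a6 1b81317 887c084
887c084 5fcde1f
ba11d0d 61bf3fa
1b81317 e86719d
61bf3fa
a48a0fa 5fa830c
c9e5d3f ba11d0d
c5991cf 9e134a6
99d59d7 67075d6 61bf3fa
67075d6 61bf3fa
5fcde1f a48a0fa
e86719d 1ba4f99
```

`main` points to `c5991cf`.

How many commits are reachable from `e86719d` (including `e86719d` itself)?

Walking parent pointers from e86719d: reachable set = {1ba4f99, 61bf3fa, ba11d0d, e86719d}.
That is 4 commits.

4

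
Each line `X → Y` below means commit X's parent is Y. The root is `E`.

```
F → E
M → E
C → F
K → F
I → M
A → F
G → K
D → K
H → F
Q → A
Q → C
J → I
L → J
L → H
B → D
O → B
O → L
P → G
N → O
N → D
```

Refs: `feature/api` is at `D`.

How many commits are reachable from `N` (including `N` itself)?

12

Walking parent pointers from N: reachable set = {B, D, E, F, H, I, J, K, L, M, N, O}.
That is 12 commits.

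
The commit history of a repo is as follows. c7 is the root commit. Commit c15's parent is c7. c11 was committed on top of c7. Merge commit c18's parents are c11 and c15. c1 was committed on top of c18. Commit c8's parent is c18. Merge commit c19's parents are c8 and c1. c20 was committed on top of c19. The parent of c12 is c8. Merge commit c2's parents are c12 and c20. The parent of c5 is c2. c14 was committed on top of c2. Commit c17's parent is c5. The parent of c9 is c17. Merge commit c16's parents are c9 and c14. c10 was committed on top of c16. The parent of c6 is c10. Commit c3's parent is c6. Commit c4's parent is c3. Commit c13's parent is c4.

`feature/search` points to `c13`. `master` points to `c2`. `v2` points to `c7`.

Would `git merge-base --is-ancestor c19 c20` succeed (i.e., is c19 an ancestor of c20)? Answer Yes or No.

Ancestors of c20 (commits reachable by following parents): {c1, c11, c15, c18, c19, c20, c7, c8}.
c19 is in that set, so it is an ancestor of c20.

Yes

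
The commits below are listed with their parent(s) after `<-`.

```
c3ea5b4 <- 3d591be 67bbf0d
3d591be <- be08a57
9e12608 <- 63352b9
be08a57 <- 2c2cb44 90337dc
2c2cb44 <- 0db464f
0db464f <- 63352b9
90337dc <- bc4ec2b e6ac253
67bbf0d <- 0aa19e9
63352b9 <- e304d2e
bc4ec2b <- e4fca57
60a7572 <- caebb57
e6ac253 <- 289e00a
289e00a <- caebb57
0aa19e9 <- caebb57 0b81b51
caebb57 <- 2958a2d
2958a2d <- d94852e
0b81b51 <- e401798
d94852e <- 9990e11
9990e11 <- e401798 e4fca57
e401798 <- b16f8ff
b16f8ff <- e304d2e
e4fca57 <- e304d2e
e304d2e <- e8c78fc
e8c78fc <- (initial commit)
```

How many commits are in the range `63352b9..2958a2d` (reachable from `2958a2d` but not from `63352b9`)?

Reachable from 2958a2d: {2958a2d, 9990e11, b16f8ff, d94852e, e304d2e, e401798, e4fca57, e8c78fc}.
Reachable from 63352b9: {63352b9, e304d2e, e8c78fc}.
In 2958a2d's history but not 63352b9's: {2958a2d, 9990e11, b16f8ff, d94852e, e401798, e4fca57} — 6 commits.

6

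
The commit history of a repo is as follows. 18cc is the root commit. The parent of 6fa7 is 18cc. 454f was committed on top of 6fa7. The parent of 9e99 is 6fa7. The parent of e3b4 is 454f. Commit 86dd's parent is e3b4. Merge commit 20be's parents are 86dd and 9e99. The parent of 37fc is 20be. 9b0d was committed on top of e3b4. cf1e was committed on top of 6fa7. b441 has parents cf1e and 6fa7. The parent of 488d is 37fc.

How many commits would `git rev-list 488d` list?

Walking parent pointers from 488d: reachable set = {18cc, 20be, 37fc, 454f, 488d, 6fa7, 86dd, 9e99, e3b4}.
That is 9 commits.

9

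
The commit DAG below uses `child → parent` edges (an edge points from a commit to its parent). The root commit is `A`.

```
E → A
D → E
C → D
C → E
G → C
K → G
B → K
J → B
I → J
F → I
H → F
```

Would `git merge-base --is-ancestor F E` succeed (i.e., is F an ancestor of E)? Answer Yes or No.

Ancestors of E: {A, E}.
F is not in that set, so it is not an ancestor of E.

No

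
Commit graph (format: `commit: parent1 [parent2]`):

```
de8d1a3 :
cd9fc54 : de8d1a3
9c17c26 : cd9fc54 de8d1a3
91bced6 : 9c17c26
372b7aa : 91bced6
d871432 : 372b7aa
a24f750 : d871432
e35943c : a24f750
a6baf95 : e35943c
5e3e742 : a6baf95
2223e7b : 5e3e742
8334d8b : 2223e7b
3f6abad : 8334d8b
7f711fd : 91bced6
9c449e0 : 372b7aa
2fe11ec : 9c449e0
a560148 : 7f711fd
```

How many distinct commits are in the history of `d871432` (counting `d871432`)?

6

Walking parent pointers from d871432: reachable set = {372b7aa, 91bced6, 9c17c26, cd9fc54, d871432, de8d1a3}.
That is 6 commits.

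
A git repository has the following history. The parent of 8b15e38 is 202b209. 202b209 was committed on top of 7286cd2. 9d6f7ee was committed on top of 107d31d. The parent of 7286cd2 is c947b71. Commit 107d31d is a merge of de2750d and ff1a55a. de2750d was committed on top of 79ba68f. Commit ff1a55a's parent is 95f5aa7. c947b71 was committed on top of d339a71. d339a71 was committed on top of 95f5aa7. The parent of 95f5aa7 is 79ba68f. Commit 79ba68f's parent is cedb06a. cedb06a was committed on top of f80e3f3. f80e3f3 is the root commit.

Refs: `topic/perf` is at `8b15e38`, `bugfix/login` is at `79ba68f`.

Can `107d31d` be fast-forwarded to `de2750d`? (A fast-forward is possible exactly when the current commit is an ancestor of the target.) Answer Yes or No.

A fast-forward from 107d31d to de2750d is possible iff 107d31d is an ancestor of de2750d.
Ancestors of de2750d: {79ba68f, cedb06a, de2750d, f80e3f3}.
107d31d is not among them, so fast-forward is not possible.

No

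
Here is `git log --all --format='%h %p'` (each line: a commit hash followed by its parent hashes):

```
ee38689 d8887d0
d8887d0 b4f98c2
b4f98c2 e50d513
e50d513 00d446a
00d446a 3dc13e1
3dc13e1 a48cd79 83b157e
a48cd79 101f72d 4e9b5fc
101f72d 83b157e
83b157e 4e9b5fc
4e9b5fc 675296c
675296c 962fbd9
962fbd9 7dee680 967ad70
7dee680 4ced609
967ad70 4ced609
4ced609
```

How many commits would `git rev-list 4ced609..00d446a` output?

10

Reachable from 00d446a: {00d446a, 101f72d, 3dc13e1, 4ced609, 4e9b5fc, 675296c, 7dee680, 83b157e, 962fbd9, 967ad70, a48cd79}.
Reachable from 4ced609: {4ced609}.
In 00d446a's history but not 4ced609's: {00d446a, 101f72d, 3dc13e1, 4e9b5fc, 675296c, 7dee680, 83b157e, 962fbd9, 967ad70, a48cd79} — 10 commits.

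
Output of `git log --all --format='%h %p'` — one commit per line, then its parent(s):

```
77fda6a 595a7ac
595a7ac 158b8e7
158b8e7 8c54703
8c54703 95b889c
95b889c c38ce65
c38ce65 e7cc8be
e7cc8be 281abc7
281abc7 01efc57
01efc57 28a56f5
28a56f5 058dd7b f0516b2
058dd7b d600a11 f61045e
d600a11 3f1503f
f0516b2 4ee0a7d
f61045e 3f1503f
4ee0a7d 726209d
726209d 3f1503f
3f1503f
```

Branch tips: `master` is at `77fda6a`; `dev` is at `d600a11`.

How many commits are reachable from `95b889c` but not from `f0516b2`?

9

Reachable from 95b889c: {01efc57, 058dd7b, 281abc7, 28a56f5, 3f1503f, 4ee0a7d, 726209d, 95b889c, c38ce65, d600a11, e7cc8be, f0516b2, f61045e}.
Reachable from f0516b2: {3f1503f, 4ee0a7d, 726209d, f0516b2}.
In 95b889c's history but not f0516b2's: {01efc57, 058dd7b, 281abc7, 28a56f5, 95b889c, c38ce65, d600a11, e7cc8be, f61045e} — 9 commits.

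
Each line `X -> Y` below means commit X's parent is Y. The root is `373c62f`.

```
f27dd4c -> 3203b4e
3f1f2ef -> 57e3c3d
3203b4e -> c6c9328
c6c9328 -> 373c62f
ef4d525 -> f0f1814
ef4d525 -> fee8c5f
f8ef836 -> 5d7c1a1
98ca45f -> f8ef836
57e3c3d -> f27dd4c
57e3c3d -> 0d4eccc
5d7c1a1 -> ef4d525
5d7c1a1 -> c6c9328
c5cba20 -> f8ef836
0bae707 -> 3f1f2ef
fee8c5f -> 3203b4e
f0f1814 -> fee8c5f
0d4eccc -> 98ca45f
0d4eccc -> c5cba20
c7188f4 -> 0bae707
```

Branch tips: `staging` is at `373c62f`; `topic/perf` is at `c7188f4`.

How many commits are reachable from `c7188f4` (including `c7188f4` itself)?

Walking parent pointers from c7188f4: reachable set = {0bae707, 0d4eccc, 3203b4e, 373c62f, 3f1f2ef, 57e3c3d, 5d7c1a1, 98ca45f, c5cba20, c6c9328, c7188f4, ef4d525, f0f1814, f27dd4c, f8ef836, fee8c5f}.
That is 16 commits.

16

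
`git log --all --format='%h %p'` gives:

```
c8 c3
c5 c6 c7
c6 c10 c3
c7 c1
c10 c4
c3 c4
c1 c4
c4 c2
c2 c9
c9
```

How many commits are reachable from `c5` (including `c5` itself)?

Walking parent pointers from c5: reachable set = {c1, c10, c2, c3, c4, c5, c6, c7, c9}.
That is 9 commits.

9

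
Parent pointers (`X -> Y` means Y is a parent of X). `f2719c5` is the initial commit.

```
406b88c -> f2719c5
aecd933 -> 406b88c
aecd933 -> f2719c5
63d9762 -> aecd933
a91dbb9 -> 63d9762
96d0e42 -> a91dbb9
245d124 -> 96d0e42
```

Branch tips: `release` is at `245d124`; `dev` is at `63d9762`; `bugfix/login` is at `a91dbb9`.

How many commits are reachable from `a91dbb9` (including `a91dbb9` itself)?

Walking parent pointers from a91dbb9: reachable set = {406b88c, 63d9762, a91dbb9, aecd933, f2719c5}.
That is 5 commits.

5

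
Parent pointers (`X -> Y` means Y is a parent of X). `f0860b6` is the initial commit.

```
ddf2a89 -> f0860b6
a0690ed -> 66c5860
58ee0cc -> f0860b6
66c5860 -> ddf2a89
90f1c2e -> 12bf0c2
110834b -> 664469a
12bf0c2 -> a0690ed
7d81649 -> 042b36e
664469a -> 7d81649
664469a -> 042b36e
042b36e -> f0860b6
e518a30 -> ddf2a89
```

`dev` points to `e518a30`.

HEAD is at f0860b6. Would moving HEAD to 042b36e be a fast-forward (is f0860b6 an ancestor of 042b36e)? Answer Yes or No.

A fast-forward from f0860b6 to 042b36e is possible iff f0860b6 is an ancestor of 042b36e.
Ancestors of 042b36e: {042b36e, f0860b6}.
f0860b6 is among them, so fast-forward is possible.

Yes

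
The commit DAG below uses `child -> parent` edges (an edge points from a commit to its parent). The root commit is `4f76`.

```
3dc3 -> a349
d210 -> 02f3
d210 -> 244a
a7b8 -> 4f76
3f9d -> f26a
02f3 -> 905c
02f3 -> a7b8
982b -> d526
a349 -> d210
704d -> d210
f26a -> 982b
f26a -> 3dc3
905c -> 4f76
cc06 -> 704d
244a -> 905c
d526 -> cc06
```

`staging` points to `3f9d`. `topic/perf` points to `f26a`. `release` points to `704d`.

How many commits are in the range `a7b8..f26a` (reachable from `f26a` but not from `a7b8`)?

Reachable from f26a: {02f3, 244a, 3dc3, 4f76, 704d, 905c, 982b, a349, a7b8, cc06, d210, d526, f26a}.
Reachable from a7b8: {4f76, a7b8}.
In f26a's history but not a7b8's: {02f3, 244a, 3dc3, 704d, 905c, 982b, a349, cc06, d210, d526, f26a} — 11 commits.

11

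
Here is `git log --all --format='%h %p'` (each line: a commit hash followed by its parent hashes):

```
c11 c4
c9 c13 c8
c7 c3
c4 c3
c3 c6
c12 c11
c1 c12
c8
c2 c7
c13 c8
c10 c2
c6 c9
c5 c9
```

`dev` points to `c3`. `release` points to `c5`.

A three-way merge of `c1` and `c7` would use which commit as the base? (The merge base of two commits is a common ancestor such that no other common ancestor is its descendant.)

c3

Ancestors of c1: {c1, c11, c12, c13, c3, c4, c6, c8, c9}.
Ancestors of c7: {c13, c3, c6, c7, c8, c9}.
Common ancestors: {c13, c3, c6, c8, c9}.
Among these, c3 is not an ancestor of any other common ancestor — it is the merge base.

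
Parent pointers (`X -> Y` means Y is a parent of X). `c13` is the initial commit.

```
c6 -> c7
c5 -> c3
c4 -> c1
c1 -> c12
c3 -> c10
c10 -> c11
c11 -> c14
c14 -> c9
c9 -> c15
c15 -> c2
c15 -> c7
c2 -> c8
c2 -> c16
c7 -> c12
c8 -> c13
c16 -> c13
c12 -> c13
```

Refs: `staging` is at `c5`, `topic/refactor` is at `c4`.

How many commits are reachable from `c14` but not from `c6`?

Reachable from c14: {c12, c13, c14, c15, c16, c2, c7, c8, c9}.
Reachable from c6: {c12, c13, c6, c7}.
In c14's history but not c6's: {c14, c15, c16, c2, c8, c9} — 6 commits.

6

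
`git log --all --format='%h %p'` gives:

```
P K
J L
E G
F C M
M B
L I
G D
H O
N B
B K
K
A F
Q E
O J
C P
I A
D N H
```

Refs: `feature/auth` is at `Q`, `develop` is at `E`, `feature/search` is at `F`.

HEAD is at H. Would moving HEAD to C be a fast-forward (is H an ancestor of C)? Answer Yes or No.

A fast-forward from H to C is possible iff H is an ancestor of C.
Ancestors of C: {C, K, P}.
H is not among them, so fast-forward is not possible.

No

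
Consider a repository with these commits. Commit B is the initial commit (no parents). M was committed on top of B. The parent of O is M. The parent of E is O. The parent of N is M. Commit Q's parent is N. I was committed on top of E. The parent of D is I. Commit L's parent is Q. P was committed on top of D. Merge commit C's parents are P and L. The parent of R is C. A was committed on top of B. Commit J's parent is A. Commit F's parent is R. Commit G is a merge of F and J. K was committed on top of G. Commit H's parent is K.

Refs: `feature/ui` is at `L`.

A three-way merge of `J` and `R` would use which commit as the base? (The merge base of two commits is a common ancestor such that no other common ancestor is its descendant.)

Ancestors of J: {A, B, J}.
Ancestors of R: {B, C, D, E, I, L, M, N, O, P, Q, R}.
Common ancestors: {B}.
The only common ancestor is B, so it is the merge base.

B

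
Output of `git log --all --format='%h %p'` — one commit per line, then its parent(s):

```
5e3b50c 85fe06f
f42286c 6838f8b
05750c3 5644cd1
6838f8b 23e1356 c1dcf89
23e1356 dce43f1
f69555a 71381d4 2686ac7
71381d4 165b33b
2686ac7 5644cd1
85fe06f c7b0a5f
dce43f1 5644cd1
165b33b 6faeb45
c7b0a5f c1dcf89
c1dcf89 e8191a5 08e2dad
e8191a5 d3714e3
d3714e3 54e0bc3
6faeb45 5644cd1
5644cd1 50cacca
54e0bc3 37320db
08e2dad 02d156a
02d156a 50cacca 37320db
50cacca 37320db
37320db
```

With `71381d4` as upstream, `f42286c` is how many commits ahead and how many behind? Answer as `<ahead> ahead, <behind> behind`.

10 ahead, 3 behind

Reachable from f42286c: {02d156a, 08e2dad, 23e1356, 37320db, 50cacca, 54e0bc3, 5644cd1, 6838f8b, c1dcf89, d3714e3, dce43f1, e8191a5, f42286c}.
Reachable from 71381d4: {165b33b, 37320db, 50cacca, 5644cd1, 6faeb45, 71381d4}.
Only in f42286c's history (ahead): {02d156a, 08e2dad, 23e1356, 54e0bc3, 6838f8b, c1dcf89, d3714e3, dce43f1, e8191a5, f42286c} — 10.
Only in 71381d4's history (behind): {165b33b, 6faeb45, 71381d4} — 3.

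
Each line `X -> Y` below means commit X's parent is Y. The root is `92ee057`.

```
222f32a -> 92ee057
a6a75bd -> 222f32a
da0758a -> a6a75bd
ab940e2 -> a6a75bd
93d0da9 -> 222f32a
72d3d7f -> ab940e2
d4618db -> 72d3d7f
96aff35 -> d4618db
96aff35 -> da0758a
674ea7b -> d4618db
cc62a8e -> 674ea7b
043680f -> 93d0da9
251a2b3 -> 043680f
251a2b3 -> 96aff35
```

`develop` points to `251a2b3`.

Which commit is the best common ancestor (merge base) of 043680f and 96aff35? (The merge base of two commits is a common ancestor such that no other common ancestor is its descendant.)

Ancestors of 043680f: {043680f, 222f32a, 92ee057, 93d0da9}.
Ancestors of 96aff35: {222f32a, 72d3d7f, 92ee057, 96aff35, a6a75bd, ab940e2, d4618db, da0758a}.
Common ancestors: {222f32a, 92ee057}.
Among these, 222f32a is not an ancestor of any other common ancestor — it is the merge base.

222f32a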